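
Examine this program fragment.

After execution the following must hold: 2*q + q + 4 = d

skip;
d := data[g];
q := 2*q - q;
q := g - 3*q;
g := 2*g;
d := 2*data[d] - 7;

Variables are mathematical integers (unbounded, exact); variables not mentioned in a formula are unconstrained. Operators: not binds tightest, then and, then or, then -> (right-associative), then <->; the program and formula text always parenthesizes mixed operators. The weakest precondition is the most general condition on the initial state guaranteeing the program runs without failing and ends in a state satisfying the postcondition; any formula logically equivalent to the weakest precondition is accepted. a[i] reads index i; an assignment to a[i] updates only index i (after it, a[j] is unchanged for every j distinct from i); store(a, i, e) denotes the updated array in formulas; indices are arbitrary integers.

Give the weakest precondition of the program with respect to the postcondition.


Working backward. After the program, the postcondition 2*q + q + 4 = d must hold; in canonical form it is 3*q = d - 4.
Before d := 2*data[d] - 7: 3*q = 2*data[d] - 11
Before g := 2*g: 3*q = 2*data[d] - 11
Before q := g - 3*q: 3*g = 2*data[d] + 9*q - 11
Before q := 2*q - q: 3*g = 2*data[d] + 9*q - 11
Before d := data[g]: 3*g = 2*data[data[g]] + 9*q - 11
Before skip: 3*g = 2*data[data[g]] + 9*q - 11
Answer: WP = 3*g = 2*data[data[g]] + 9*q - 11


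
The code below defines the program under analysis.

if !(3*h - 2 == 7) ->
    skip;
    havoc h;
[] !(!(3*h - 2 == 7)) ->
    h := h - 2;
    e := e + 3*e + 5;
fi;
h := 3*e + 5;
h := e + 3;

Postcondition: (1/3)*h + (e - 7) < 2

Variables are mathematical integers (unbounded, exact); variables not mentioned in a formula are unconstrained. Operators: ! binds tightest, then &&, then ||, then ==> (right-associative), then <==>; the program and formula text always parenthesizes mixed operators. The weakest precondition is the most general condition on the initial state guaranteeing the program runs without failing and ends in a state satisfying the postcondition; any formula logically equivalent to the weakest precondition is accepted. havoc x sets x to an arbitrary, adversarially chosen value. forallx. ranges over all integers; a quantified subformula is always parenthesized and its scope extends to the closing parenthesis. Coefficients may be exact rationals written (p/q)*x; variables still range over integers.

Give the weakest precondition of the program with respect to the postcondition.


Working backward. After the program, the postcondition (1/3)*h + (e - 7) < 2 must hold; in canonical form it is e + (1/3)*h < 9.
Before h := e + 3: (4/3)*e < 8
Before h := 3*e + 5: (4/3)*e < 8
Then branch requires (4/3)*e < 8; else branch requires (16/3)*e < 4/3.
Before the if: ((!(3*h == 9)) ==> (4/3)*e < 8) && (3*h == 9 ==> (16/3)*e < 4/3)
Answer: WP = ((!(3*h == 9)) ==> (4/3)*e < 8) && (3*h == 9 ==> (16/3)*e < 4/3)


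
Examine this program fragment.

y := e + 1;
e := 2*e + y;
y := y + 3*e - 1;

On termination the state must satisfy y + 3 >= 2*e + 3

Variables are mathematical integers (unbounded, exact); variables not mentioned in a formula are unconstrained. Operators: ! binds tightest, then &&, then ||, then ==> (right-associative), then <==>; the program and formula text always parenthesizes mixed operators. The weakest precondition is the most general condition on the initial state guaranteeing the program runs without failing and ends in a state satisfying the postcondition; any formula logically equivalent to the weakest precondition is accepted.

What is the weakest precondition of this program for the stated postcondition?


Working backward. After the program, the postcondition y + 3 >= 2*e + 3 must hold; in canonical form it is y >= 2*e.
Before y := y + 3*e - 1: e + y >= 1
Before e := 2*e + y: 2*e + 2*y >= 1
Before y := e + 1: 4*e >= -1
Answer: WP = 4*e >= -1


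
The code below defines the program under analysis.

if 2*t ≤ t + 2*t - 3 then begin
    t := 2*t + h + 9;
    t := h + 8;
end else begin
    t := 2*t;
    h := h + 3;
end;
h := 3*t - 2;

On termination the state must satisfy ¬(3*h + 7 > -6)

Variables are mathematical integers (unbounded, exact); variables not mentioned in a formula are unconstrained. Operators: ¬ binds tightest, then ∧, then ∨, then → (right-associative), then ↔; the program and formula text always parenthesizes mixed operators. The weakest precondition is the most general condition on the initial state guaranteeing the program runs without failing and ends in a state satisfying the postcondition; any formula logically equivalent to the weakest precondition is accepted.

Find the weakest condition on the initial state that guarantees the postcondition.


Working backward. After the program, the postcondition ¬(3*h + 7 > -6) must hold; in canonical form it is ¬(3*h > -13).
Before h := 3*t - 2: ¬(9*t > -7)
Then branch requires ¬(9*h > -79); else branch requires ¬(18*t > -7).
Before the if: (t ≥ 3 → (¬(9*h > -79))) ∧ ((¬(t ≥ 3)) → (¬(18*t > -7)))
Answer: WP = (t ≥ 3 → (¬(9*h > -79))) ∧ ((¬(t ≥ 3)) → (¬(18*t > -7)))


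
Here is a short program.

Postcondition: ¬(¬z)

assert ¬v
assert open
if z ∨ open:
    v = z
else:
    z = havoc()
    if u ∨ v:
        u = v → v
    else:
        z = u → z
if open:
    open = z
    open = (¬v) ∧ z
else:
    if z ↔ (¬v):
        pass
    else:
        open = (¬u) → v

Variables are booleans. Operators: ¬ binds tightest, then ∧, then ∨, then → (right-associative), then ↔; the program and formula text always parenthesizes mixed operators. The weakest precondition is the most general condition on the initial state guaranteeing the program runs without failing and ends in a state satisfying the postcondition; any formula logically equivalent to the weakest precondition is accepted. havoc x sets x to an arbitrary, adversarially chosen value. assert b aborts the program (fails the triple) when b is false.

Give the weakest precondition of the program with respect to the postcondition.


Working backward. After the program, the postcondition ¬(¬z) must hold; in canonical form it is z.
Then branch requires z; else branch requires ((z ↔ (¬v)) → z) ∧ ((¬(z ↔ (¬v))) → z).
Before the if: (open → z) ∧ ((¬open) → (((z ↔ (¬v)) → z) ∧ ((¬(z ↔ (¬v))) → z)))
Then branch requires (open → z) ∧ ((¬open) → (((z ↔ (¬z)) → z) ∧ ((¬(z ↔ (¬z))) → z))); else branch requires (¬(u ∨ v)) ∧ ((¬(u ∨ v)) → ((open → (¬u)) ∧ ((¬open) → ((((¬u) ↔ (¬v)) → (¬u)) ∧ ((¬((¬u) ↔ (¬v))) → (¬u)))))).
Before the if: ((z ∨ open) → ((open → z) ∧ ((¬open) → (((z ↔ (¬z)) → z) ∧ ((¬(z ↔ (¬z))) → z))))) ∧ ((¬(z ∨ open)) → ((¬(u ∨ v)) ∧ ((¬(u ∨ v)) → ((open → (¬u)) ∧ ((¬open) → ((((¬u) ↔ (¬v)) → (¬u)) ∧ ((¬((¬u) ↔ (¬v))) → (¬u))))))))
Before assert open: open ∧ ((z ∨ open) → ((open → z) ∧ ((¬open) → (((z ↔ (¬z)) → z) ∧ ((¬(z ↔ (¬z))) → z))))) ∧ ((¬(z ∨ open)) → ((¬(u ∨ v)) ∧ ((¬(u ∨ v)) → ((open → (¬u)) ∧ ((¬open) → ((((¬u) ↔ (¬v)) → (¬u)) ∧ ((¬((¬u) ↔ (¬v))) → (¬u))))))))
Before assert ¬v: (¬v) ∧ open ∧ ((z ∨ open) → ((open → z) ∧ ((¬open) → (((z ↔ (¬z)) → z) ∧ ((¬(z ↔ (¬z))) → z))))) ∧ ((¬(z ∨ open)) → ((¬(u ∨ v)) ∧ ((¬(u ∨ v)) → ((open → (¬u)) ∧ ((¬open) → ((((¬u) ↔ (¬v)) → (¬u)) ∧ ((¬((¬u) ↔ (¬v))) → (¬u))))))))
Answer: WP = (¬v) ∧ open ∧ ((z ∨ open) → ((open → z) ∧ ((¬open) → (((z ↔ (¬z)) → z) ∧ ((¬(z ↔ (¬z))) → z))))) ∧ ((¬(z ∨ open)) → ((¬(u ∨ v)) ∧ ((¬(u ∨ v)) → ((open → (¬u)) ∧ ((¬open) → ((((¬u) ↔ (¬v)) → (¬u)) ∧ ((¬((¬u) ↔ (¬v))) → (¬u))))))))


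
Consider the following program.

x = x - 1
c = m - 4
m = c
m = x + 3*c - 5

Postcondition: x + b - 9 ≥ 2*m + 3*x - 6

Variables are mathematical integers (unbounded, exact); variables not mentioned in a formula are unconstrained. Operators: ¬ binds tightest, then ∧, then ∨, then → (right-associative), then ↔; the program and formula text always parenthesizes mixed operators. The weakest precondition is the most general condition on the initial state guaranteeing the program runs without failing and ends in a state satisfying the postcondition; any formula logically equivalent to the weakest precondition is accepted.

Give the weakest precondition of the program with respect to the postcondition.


Working backward. After the program, the postcondition x + b - 9 ≥ 2*m + 3*x - 6 must hold; in canonical form it is b ≥ 2*m + 2*x + 3.
Before m := x + 3*c - 5: b ≥ 6*c + 4*x - 7
Before m := c: b ≥ 6*c + 4*x - 7
Before c := m - 4: b ≥ 6*m + 4*x - 31
Before x := x - 1: b ≥ 6*m + 4*x - 35
Answer: WP = b ≥ 6*m + 4*x - 35


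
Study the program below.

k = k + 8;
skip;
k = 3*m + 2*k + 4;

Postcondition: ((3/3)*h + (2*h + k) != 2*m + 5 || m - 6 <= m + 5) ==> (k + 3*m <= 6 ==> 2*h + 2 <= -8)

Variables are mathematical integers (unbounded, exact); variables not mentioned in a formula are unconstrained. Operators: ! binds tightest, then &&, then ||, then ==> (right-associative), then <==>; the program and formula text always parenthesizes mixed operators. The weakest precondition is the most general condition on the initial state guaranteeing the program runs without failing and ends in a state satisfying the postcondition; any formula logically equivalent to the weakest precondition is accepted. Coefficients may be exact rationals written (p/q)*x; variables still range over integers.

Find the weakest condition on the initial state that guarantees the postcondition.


Working backward. After the program, the postcondition ((3/3)*h + (2*h + k) != 2*m + 5 || m - 6 <= m + 5) ==> (k + 3*m <= 6 ==> 2*h + 2 <= -8) must hold; in canonical form it is k + 3*m <= 6 ==> 2*h <= -10.
Before k := 3*m + 2*k + 4: 2*k + 6*m <= 2 ==> 2*h <= -10
Before skip: 2*k + 6*m <= 2 ==> 2*h <= -10
Before k := k + 8: 2*k + 6*m <= -14 ==> 2*h <= -10
Answer: WP = 2*k + 6*m <= -14 ==> 2*h <= -10


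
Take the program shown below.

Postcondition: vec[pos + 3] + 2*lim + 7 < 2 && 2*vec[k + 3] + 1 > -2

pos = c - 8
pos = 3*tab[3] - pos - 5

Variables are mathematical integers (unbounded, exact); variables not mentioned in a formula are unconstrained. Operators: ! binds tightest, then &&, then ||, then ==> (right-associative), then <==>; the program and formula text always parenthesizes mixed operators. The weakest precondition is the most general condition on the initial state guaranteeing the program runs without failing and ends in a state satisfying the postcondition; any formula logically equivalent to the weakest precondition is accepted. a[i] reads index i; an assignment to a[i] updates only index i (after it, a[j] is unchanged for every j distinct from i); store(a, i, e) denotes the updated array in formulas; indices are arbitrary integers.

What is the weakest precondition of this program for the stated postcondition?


Working backward. After the program, the postcondition vec[pos + 3] + 2*lim + 7 < 2 && 2*vec[k + 3] + 1 > -2 must hold; in canonical form it is vec[pos + 3] + 2*lim < -5 && 2*vec[k + 3] > -3.
Before pos := 3*tab[3] - pos - 5: vec[3*tab[3] - pos - 2] + 2*lim < -5 && 2*vec[k + 3] > -3
Before pos := c - 8: vec[3*tab[3] - c + 6] + 2*lim < -5 && 2*vec[k + 3] > -3
Answer: WP = vec[3*tab[3] - c + 6] + 2*lim < -5 && 2*vec[k + 3] > -3


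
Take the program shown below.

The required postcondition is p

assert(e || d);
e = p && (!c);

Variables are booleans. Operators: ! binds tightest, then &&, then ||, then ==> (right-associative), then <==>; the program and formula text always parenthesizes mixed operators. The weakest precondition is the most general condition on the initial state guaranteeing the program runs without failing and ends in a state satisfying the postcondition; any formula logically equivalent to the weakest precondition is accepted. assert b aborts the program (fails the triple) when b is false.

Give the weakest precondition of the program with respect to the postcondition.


Working backward. After the program, p must hold.
Before e := p && (!c): p
Before assert e || d: (e || d) && p
Answer: WP = (e || d) && p


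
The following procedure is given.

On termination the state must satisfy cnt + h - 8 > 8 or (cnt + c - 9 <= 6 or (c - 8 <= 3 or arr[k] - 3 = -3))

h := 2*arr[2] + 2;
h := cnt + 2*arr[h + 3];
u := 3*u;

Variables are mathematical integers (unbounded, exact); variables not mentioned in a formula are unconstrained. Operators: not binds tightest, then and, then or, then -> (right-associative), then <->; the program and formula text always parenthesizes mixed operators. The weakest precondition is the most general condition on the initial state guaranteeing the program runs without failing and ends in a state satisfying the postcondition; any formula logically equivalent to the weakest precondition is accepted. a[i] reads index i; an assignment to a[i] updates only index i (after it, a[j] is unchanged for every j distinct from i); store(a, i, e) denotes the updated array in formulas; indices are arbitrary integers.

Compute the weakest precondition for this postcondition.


Working backward. After the program, the postcondition cnt + h - 8 > 8 or (cnt + c - 9 <= 6 or (c - 8 <= 3 or arr[k] - 3 = -3)) must hold; in canonical form it is cnt + h > 16 or c + cnt <= 15 or c <= 11 or arr[k] = 0.
Before u := 3*u: cnt + h > 16 or c + cnt <= 15 or c <= 11 or arr[k] = 0
Before h := cnt + 2*arr[h + 3]: 2*arr[h + 3] + 2*cnt > 16 or c + cnt <= 15 or c <= 11 or arr[k] = 0
Before h := 2*arr[2] + 2: 2*arr[2*arr[2] + 5] + 2*cnt > 16 or c + cnt <= 15 or c <= 11 or arr[k] = 0
Answer: WP = 2*arr[2*arr[2] + 5] + 2*cnt > 16 or c + cnt <= 15 or c <= 11 or arr[k] = 0


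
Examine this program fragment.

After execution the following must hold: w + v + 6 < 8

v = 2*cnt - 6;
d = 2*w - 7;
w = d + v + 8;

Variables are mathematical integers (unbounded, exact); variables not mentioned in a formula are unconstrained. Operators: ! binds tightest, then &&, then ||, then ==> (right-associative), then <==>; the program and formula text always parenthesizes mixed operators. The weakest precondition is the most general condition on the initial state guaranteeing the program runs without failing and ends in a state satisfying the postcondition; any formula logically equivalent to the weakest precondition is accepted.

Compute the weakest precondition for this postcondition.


Working backward. After the program, the postcondition w + v + 6 < 8 must hold; in canonical form it is v + w < 2.
Before w := d + v + 8: d + 2*v < -6
Before d := 2*w - 7: 2*v + 2*w < 1
Before v := 2*cnt - 6: 4*cnt + 2*w < 13
Answer: WP = 4*cnt + 2*w < 13


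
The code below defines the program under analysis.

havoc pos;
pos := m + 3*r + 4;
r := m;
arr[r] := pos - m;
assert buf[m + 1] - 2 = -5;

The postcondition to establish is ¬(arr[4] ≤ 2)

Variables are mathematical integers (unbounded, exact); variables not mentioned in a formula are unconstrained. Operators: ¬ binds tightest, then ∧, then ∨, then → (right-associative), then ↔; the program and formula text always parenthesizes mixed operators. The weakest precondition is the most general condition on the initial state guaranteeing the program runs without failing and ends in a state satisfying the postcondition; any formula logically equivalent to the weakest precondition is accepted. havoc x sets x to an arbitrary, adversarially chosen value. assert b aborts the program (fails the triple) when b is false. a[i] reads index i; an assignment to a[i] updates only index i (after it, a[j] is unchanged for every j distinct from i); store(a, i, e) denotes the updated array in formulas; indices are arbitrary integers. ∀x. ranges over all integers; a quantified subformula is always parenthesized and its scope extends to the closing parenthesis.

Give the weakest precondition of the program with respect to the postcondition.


Working backward. After the program, ¬(arr[4] ≤ 2) must hold.
Before assert buf[m + 1] - 2 = -5: buf[m + 1] = -3 ∧ (¬(arr[4] ≤ 2))
Before arr[r] := pos - m: buf[m + 1] = -3 ∧ (¬(store(arr, r, -m + pos)[4] ≤ 2))
Before r := m: buf[m + 1] = -3 ∧ (¬(store(arr, m, -m + pos)[4] ≤ 2))
Before pos := m + 3*r + 4: buf[m + 1] = -3 ∧ (¬(store(arr, m, 3*r + 4)[4] ≤ 2))
Before havoc pos: buf[m + 1] = -3 ∧ (¬(store(arr, m, 3*r + 4)[4] ≤ 2))
Answer: WP = buf[m + 1] = -3 ∧ (¬(store(arr, m, 3*r + 4)[4] ≤ 2))


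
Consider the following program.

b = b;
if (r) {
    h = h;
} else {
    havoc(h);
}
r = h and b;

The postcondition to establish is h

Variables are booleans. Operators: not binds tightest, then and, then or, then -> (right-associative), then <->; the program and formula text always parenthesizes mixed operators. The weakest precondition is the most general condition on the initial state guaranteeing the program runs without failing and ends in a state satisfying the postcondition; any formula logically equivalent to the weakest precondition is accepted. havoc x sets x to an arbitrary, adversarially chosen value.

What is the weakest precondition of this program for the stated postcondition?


Working backward. After the program, h must hold.
Before r := h and b: h
Then branch requires h; else branch requires false.
Before the if: (r -> h) and r
Before b := b: (r -> h) and r
Answer: WP = (r -> h) and r


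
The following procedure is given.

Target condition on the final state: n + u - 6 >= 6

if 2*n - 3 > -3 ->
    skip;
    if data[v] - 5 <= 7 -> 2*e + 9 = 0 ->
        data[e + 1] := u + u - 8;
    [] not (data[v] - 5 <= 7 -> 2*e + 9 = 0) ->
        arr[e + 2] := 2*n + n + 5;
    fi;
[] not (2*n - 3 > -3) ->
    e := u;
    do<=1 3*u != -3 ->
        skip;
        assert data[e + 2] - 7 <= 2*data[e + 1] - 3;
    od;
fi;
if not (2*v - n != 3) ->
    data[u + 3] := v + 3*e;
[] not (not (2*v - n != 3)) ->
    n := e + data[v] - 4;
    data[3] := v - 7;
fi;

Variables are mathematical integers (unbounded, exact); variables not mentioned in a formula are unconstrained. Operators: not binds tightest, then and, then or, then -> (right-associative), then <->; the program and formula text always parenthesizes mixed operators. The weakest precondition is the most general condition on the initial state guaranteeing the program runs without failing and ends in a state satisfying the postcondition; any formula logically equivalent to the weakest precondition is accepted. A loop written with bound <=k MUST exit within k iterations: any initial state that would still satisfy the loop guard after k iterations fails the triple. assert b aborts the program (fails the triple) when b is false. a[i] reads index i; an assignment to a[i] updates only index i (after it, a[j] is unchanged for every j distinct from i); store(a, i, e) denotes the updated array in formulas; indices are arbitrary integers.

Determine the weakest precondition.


Working backward. After the program, the postcondition n + u - 6 >= 6 must hold; in canonical form it is n + u >= 12.
Then branch requires n + u >= 12; else branch requires data[v] + e + u >= 16.
Before the if: ((not (2*v != n + 3)) -> n + u >= 12) and (2*v != n + 3 -> data[v] + e + u >= 16)
Then branch requires ((data[v] <= 12 -> 2*e = -9) -> (((not (2*v != n + 3)) -> n + u >= 12) and (2*v != n + 3 -> store(data, e + 1, 2*u - 8)[v] + e + u >= 16))) and ((not (data[v] <= 12 -> 2*e = -9)) -> (((not (2*v != n + 3)) -> n + u >= 12) and (2*v != n + 3 -> data[v] + e + u >= 16))); else branch requires (3*u != -3 -> (data[u + 2] <= 2*data[u + 1] + 4 and (not (3*u != -3)) and ((not (2*v != n + 3)) -> n + u >= 12) and (2*v != n + 3 -> data[v] + 2*u >= 16))) and ((not (3*u != -3)) -> (((not (2*v != n + 3)) -> n + u >= 12) and (2*v != n + 3 -> data[v] + 2*u >= 16))).
Before the if: (2*n > 0 -> (((data[v] <= 12 -> 2*e = -9) -> (((not (2*v != n + 3)) -> n + u >= 12) and (2*v != n + 3 -> store(data, e + 1, 2*u - 8)[v] + e + u >= 16))) and ((not (data[v] <= 12 -> 2*e = -9)) -> (((not (2*v != n + 3)) -> n + u >= 12) and (2*v != n + 3 -> data[v] + e + u >= 16))))) and ((not (2*n > 0)) -> ((3*u != -3 -> (data[u + 2] <= 2*data[u + 1] + 4 and (not (3*u != -3)) and ((not (2*v != n + 3)) -> n + u >= 12) and (2*v != n + 3 -> data[v] + 2*u >= 16))) and ((not (3*u != -3)) -> (((not (2*v != n + 3)) -> n + u >= 12) and (2*v != n + 3 -> data[v] + 2*u >= 16)))))
Answer: WP = (2*n > 0 -> (((data[v] <= 12 -> 2*e = -9) -> (((not (2*v != n + 3)) -> n + u >= 12) and (2*v != n + 3 -> store(data, e + 1, 2*u - 8)[v] + e + u >= 16))) and ((not (data[v] <= 12 -> 2*e = -9)) -> (((not (2*v != n + 3)) -> n + u >= 12) and (2*v != n + 3 -> data[v] + e + u >= 16))))) and ((not (2*n > 0)) -> ((3*u != -3 -> (data[u + 2] <= 2*data[u + 1] + 4 and (not (3*u != -3)) and ((not (2*v != n + 3)) -> n + u >= 12) and (2*v != n + 3 -> data[v] + 2*u >= 16))) and ((not (3*u != -3)) -> (((not (2*v != n + 3)) -> n + u >= 12) and (2*v != n + 3 -> data[v] + 2*u >= 16)))))


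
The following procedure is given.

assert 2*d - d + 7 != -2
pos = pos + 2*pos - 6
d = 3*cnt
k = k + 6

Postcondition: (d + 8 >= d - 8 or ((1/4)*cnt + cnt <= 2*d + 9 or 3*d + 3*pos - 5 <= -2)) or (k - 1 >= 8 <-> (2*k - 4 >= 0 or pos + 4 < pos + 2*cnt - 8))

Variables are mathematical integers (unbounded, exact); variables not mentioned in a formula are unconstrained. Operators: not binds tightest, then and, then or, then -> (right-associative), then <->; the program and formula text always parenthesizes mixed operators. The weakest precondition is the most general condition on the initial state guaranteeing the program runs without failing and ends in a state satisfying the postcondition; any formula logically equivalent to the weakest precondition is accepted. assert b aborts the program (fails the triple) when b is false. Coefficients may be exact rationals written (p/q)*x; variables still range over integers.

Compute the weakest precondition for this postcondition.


Working backward. After the program, the postcondition (d + 8 >= d - 8 or ((1/4)*cnt + cnt <= 2*d + 9 or 3*d + 3*pos - 5 <= -2)) or (k - 1 >= 8 <-> (2*k - 4 >= 0 or pos + 4 < pos + 2*cnt - 8)) must hold; in canonical form it is true.
Before k := k + 6: true
Before d := 3*cnt: true
Before pos := pos + 2*pos - 6: true
Before assert 2*d - d + 7 != -2: d != -9
Answer: WP = d != -9


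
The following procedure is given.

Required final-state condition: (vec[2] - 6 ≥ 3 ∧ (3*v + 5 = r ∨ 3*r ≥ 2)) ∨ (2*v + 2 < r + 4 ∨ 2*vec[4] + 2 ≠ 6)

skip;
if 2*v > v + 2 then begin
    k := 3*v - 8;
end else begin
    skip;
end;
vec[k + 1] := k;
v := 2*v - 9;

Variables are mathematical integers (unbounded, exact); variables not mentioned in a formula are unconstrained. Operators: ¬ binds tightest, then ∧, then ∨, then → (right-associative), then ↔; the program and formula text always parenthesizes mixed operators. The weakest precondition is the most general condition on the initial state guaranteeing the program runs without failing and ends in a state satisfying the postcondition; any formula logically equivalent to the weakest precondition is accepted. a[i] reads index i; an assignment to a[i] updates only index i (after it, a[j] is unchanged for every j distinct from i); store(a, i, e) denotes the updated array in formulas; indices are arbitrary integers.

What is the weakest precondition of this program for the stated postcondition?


Working backward. After the program, the postcondition (vec[2] - 6 ≥ 3 ∧ (3*v + 5 = r ∨ 3*r ≥ 2)) ∨ (2*v + 2 < r + 4 ∨ 2*vec[4] + 2 ≠ 6) must hold; in canonical form it is (vec[2] ≥ 9 ∧ (3*v = r - 5 ∨ 3*r ≥ 2)) ∨ 2*v < r + 2 ∨ 2*vec[4] ≠ 4.
Before v := 2*v - 9: (vec[2] ≥ 9 ∧ (6*v = r + 22 ∨ 3*r ≥ 2)) ∨ 4*v < r + 20 ∨ 2*vec[4] ≠ 4
Before vec[k + 1] := k: (store(vec, k + 1, k)[2] ≥ 9 ∧ (6*v = r + 22 ∨ 3*r ≥ 2)) ∨ 4*v < r + 20 ∨ 2*store(vec, k + 1, k)[4] ≠ 4
Then branch requires (store(vec, 3*v - 7, 3*v - 8)[2] ≥ 9 ∧ (6*v = r + 22 ∨ 3*r ≥ 2)) ∨ 4*v < r + 20 ∨ 2*store(vec, 3*v - 7, 3*v - 8)[4] ≠ 4; else branch requires (store(vec, k + 1, k)[2] ≥ 9 ∧ (6*v = r + 22 ∨ 3*r ≥ 2)) ∨ 4*v < r + 20 ∨ 2*store(vec, k + 1, k)[4] ≠ 4.
Before the if: (v > 2 → ((store(vec, 3*v - 7, 3*v - 8)[2] ≥ 9 ∧ (6*v = r + 22 ∨ 3*r ≥ 2)) ∨ 4*v < r + 20 ∨ 2*store(vec, 3*v - 7, 3*v - 8)[4] ≠ 4)) ∧ ((¬(v > 2)) → ((store(vec, k + 1, k)[2] ≥ 9 ∧ (6*v = r + 22 ∨ 3*r ≥ 2)) ∨ 4*v < r + 20 ∨ 2*store(vec, k + 1, k)[4] ≠ 4))
Before skip: (v > 2 → ((store(vec, 3*v - 7, 3*v - 8)[2] ≥ 9 ∧ (6*v = r + 22 ∨ 3*r ≥ 2)) ∨ 4*v < r + 20 ∨ 2*store(vec, 3*v - 7, 3*v - 8)[4] ≠ 4)) ∧ ((¬(v > 2)) → ((store(vec, k + 1, k)[2] ≥ 9 ∧ (6*v = r + 22 ∨ 3*r ≥ 2)) ∨ 4*v < r + 20 ∨ 2*store(vec, k + 1, k)[4] ≠ 4))
Answer: WP = (v > 2 → ((store(vec, 3*v - 7, 3*v - 8)[2] ≥ 9 ∧ (6*v = r + 22 ∨ 3*r ≥ 2)) ∨ 4*v < r + 20 ∨ 2*store(vec, 3*v - 7, 3*v - 8)[4] ≠ 4)) ∧ ((¬(v > 2)) → ((store(vec, k + 1, k)[2] ≥ 9 ∧ (6*v = r + 22 ∨ 3*r ≥ 2)) ∨ 4*v < r + 20 ∨ 2*store(vec, k + 1, k)[4] ≠ 4))


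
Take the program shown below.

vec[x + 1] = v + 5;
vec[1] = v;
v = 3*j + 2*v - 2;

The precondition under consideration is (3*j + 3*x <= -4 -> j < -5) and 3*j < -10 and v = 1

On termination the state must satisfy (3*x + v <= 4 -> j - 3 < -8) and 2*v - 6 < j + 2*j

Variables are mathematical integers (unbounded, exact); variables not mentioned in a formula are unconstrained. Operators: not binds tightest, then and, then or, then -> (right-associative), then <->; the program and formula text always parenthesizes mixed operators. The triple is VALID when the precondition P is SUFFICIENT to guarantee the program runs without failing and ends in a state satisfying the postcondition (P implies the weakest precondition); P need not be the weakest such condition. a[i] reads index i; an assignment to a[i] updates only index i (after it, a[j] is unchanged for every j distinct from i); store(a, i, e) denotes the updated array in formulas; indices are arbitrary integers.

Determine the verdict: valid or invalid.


Working backward. After the program, the postcondition (3*x + v <= 4 -> j - 3 < -8) and 2*v - 6 < j + 2*j must hold; in canonical form it is (v + 3*x <= 4 -> j < -5) and 2*v < 3*j + 6.
Before v := 3*j + 2*v - 2: (3*j + 2*v + 3*x <= 6 -> j < -5) and 3*j + 4*v < 10
Before vec[1] := v: (3*j + 2*v + 3*x <= 6 -> j < -5) and 3*j + 4*v < 10
Before vec[x + 1] := v + 5: (3*j + 2*v + 3*x <= 6 -> j < -5) and 3*j + 4*v < 10
The weakest precondition is (3*j + 2*v + 3*x <= 6 -> j < -5) and 3*j + 4*v < 10.
Check whether (3*j + 3*x <= -4 -> j < -5) and 3*j < -10 and v = 1 implies it.
Countermodel: at the initial state j = -4, v = 1, x = 3, the precondition holds but the weakest precondition fails.
Answer: invalid


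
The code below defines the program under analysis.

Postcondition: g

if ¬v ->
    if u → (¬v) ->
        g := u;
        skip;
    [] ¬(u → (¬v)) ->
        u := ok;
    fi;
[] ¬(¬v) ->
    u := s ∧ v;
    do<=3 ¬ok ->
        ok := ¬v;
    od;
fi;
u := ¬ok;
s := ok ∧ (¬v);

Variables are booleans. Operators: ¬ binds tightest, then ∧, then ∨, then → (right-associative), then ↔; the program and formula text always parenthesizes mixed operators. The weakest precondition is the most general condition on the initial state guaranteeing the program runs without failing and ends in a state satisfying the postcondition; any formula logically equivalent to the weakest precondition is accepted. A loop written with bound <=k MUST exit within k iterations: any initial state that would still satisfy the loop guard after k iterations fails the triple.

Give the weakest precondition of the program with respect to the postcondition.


Working backward. After the program, g must hold.
Before s := ok ∧ (¬v): g
Before u := ¬ok: g
Then branch requires ((u → (¬v)) → u) ∧ ((¬(u → (¬v))) → g); else branch requires ((¬ok) → ((v → ((v → ((¬v) ∧ g)) ∧ ((¬v) → g))) ∧ ((¬v) → g))) ∧ (ok → g).
Before the if: ((¬v) → (((u → (¬v)) → u) ∧ ((¬(u → (¬v))) → g))) ∧ (v → (((¬ok) → ((v → ((v → ((¬v) ∧ g)) ∧ ((¬v) → g))) ∧ ((¬v) → g))) ∧ (ok → g)))
Answer: WP = ((¬v) → (((u → (¬v)) → u) ∧ ((¬(u → (¬v))) → g))) ∧ (v → (((¬ok) → ((v → ((v → ((¬v) ∧ g)) ∧ ((¬v) → g))) ∧ ((¬v) → g))) ∧ (ok → g)))


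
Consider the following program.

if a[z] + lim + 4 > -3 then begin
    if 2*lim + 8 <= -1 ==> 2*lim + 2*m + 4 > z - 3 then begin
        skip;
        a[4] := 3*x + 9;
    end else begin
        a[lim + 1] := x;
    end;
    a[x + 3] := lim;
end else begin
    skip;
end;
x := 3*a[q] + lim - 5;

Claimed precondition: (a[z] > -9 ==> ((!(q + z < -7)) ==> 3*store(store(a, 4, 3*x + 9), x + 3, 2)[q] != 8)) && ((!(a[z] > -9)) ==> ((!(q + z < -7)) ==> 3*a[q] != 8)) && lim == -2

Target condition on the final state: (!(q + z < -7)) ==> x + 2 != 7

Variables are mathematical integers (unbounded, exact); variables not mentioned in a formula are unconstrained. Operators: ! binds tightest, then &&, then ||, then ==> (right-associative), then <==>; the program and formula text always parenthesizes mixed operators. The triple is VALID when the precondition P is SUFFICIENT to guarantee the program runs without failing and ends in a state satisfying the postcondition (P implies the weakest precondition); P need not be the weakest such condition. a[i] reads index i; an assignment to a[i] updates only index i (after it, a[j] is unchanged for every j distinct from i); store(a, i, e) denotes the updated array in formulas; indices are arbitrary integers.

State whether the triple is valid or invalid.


Working backward. After the program, the postcondition (!(q + z < -7)) ==> x + 2 != 7 must hold; in canonical form it is (!(q + z < -7)) ==> x != 5.
Before x := 3*a[q] + lim - 5: (!(q + z < -7)) ==> 3*a[q] + lim != 10
Then branch requires ((2*lim <= -9 ==> 2*lim + 2*m > z - 7) ==> ((!(q + z < -7)) ==> 3*store(store(a, 4, 3*x + 9), x + 3, lim)[q] + lim != 10)) && ((!(2*lim <= -9 ==> 2*lim + 2*m > z - 7)) ==> ((!(q + z < -7)) ==> 3*store(store(a, lim + 1, x), x + 3, lim)[q] + lim != 10)); else branch requires (!(q + z < -7)) ==> 3*a[q] + lim != 10.
Before the if: (a[z] + lim > -7 ==> (((2*lim <= -9 ==> 2*lim + 2*m > z - 7) ==> ((!(q + z < -7)) ==> 3*store(store(a, 4, 3*x + 9), x + 3, lim)[q] + lim != 10)) && ((!(2*lim <= -9 ==> 2*lim + 2*m > z - 7)) ==> ((!(q + z < -7)) ==> 3*store(store(a, lim + 1, x), x + 3, lim)[q] + lim != 10)))) && ((!(a[z] + lim > -7)) ==> ((!(q + z < -7)) ==> 3*a[q] + lim != 10))
The weakest precondition is (a[z] + lim > -7 ==> (((2*lim <= -9 ==> 2*lim + 2*m > z - 7) ==> ((!(q + z < -7)) ==> 3*store(store(a, 4, 3*x + 9), x + 3, lim)[q] + lim != 10)) && ((!(2*lim <= -9 ==> 2*lim + 2*m > z - 7)) ==> ((!(q + z < -7)) ==> 3*store(store(a, lim + 1, x), x + 3, lim)[q] + lim != 10)))) && ((!(a[z] + lim > -7)) ==> ((!(q + z < -7)) ==> 3*a[q] + lim != 10)).
Check whether (a[z] > -9 ==> ((!(q + z < -7)) ==> 3*store(store(a, 4, 3*x + 9), x + 3, 2)[q] != 8)) && ((!(a[z] > -9)) ==> ((!(q + z < -7)) ==> 3*a[q] != 8)) && lim == -2 implies it.
Countermodel: at the initial state a = {[-1] = 5, [0] = -5, [2] = 5, [4] = 5, [67] = 4, elsewhere 5}, lim = -2, m = 0, q = 67, x = -1, z = 0, the precondition holds but the weakest precondition fails.
Answer: invalid


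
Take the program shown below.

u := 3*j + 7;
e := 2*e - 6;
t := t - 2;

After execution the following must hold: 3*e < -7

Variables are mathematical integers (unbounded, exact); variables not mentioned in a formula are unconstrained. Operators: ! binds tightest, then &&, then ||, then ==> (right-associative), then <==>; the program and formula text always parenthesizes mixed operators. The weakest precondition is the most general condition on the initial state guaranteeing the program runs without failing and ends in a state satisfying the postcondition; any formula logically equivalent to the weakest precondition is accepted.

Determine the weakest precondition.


Working backward. After the program, 3*e < -7 must hold.
Before t := t - 2: 3*e < -7
Before e := 2*e - 6: 6*e < 11
Before u := 3*j + 7: 6*e < 11
Answer: WP = 6*e < 11


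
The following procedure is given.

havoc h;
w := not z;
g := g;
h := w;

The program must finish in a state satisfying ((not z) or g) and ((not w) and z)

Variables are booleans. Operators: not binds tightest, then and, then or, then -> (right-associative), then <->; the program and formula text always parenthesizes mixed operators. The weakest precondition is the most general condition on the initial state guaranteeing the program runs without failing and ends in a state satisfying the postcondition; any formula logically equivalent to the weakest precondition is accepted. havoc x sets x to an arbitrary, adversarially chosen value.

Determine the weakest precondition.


Working backward. After the program, the postcondition ((not z) or g) and ((not w) and z) must hold; in canonical form it is ((not z) or g) and (not w) and z.
Before h := w: ((not z) or g) and (not w) and z
Before g := g: ((not z) or g) and (not w) and z
Before w := not z: ((not z) or g) and z
Before havoc h: ((not z) or g) and z
Answer: WP = ((not z) or g) and z


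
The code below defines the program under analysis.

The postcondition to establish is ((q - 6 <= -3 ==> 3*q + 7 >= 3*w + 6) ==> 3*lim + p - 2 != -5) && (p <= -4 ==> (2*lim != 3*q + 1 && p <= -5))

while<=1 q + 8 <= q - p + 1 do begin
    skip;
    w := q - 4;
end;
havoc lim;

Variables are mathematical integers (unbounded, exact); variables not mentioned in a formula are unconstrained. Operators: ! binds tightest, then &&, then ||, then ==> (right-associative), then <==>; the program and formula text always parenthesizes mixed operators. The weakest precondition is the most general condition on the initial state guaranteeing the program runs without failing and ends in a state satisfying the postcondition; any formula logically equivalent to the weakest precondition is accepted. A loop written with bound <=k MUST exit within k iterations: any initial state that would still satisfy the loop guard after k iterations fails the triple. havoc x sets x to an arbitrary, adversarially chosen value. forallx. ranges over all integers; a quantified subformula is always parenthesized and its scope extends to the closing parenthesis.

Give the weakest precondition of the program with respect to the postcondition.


Working backward. After the program, the postcondition ((q - 6 <= -3 ==> 3*q + 7 >= 3*w + 6) ==> 3*lim + p - 2 != -5) && (p <= -4 ==> (2*lim != 3*q + 1 && p <= -5)) must hold; in canonical form it is ((q <= 3 ==> 3*q >= 3*w - 1) ==> 3*lim + p != -3) && (p <= -4 ==> (2*lim != 3*q + 1 && p <= -5)).
Before havoc lim: forall lim_1. (((q <= 3 ==> 3*q >= 3*w - 1) ==> 3*lim_1 + p != -3) && (p <= -4 ==> (2*lim_1 != 3*q + 1 && p <= -5)))
Before the loop (bound <=1), unroll the exhaustion recursion (WP_0 = exit-now case; WP_j = one more guarded iteration, up to j = 1):
  WP_0: (!(p <= -7)) && (forall lim_1. (((q <= 3 ==> 3*q >= 3*w - 1) ==> 3*lim_1 + p != -3) && (p <= -4 ==> (2*lim_1 != 3*q + 1 && p <= -5))))
  WP_1: (p <= -7 ==> ((!(p <= -7)) && (forall lim_1. (3*lim_1 + p != -3 && (p <= -4 ==> (2*lim_1 != 3*q + 1 && p <= -5)))))) && ((!(p <= -7)) ==> (forall lim_1. (((q <= 3 ==> 3*q >= 3*w - 1) ==> 3*lim_1 + p != -3) && (p <= -4 ==> (2*lim_1 != 3*q + 1 && p <= -5)))))
So before the loop: (p <= -7 ==> ((!(p <= -7)) && (forall lim_1. (3*lim_1 + p != -3 && (p <= -4 ==> (2*lim_1 != 3*q + 1 && p <= -5)))))) && ((!(p <= -7)) ==> (forall lim_1. (((q <= 3 ==> 3*q >= 3*w - 1) ==> 3*lim_1 + p != -3) && (p <= -4 ==> (2*lim_1 != 3*q + 1 && p <= -5)))))
Answer: WP = (p <= -7 ==> ((!(p <= -7)) && (forall lim_1. (3*lim_1 + p != -3 && (p <= -4 ==> (2*lim_1 != 3*q + 1 && p <= -5)))))) && ((!(p <= -7)) ==> (forall lim_1. (((q <= 3 ==> 3*q >= 3*w - 1) ==> 3*lim_1 + p != -3) && (p <= -4 ==> (2*lim_1 != 3*q + 1 && p <= -5)))))


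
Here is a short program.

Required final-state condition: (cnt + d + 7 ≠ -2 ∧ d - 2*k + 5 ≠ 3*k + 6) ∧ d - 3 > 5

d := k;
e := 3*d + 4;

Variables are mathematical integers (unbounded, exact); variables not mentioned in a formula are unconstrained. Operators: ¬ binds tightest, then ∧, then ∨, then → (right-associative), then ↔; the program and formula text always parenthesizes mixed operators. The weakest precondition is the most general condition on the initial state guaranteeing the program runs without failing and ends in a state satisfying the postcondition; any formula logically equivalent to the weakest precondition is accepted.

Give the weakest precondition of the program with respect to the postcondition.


Working backward. After the program, the postcondition (cnt + d + 7 ≠ -2 ∧ d - 2*k + 5 ≠ 3*k + 6) ∧ d - 3 > 5 must hold; in canonical form it is cnt + d ≠ -9 ∧ d ≠ 5*k + 1 ∧ d > 8.
Before e := 3*d + 4: cnt + d ≠ -9 ∧ d ≠ 5*k + 1 ∧ d > 8
Before d := k: cnt + k ≠ -9 ∧ 4*k ≠ -1 ∧ k > 8
Answer: WP = cnt + k ≠ -9 ∧ 4*k ≠ -1 ∧ k > 8


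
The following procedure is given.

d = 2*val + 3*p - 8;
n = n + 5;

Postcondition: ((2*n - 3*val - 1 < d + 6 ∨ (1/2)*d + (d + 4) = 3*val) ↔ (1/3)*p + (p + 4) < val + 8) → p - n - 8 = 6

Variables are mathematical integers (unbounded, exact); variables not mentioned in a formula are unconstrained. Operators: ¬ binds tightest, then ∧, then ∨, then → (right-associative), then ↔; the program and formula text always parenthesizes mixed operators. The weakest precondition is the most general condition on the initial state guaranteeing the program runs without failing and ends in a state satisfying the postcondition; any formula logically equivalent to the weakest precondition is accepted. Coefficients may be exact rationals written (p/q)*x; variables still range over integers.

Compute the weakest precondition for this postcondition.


Working backward. After the program, the postcondition ((2*n - 3*val - 1 < d + 6 ∨ (1/2)*d + (d + 4) = 3*val) ↔ (1/3)*p + (p + 4) < val + 8) → p - n - 8 = 6 must hold; in canonical form it is ((2*n < d + 3*val + 7 ∨ (3/2)*d = 3*val - 4) ↔ (4/3)*p < val + 4) → p = n + 14.
Before n := n + 5: ((2*n < d + 3*val - 3 ∨ (3/2)*d = 3*val - 4) ↔ (4/3)*p < val + 4) → p = n + 19
Before d := 2*val + 3*p - 8: ((2*n < 3*p + 5*val - 11 ∨ (9/2)*p = 8) ↔ (4/3)*p < val + 4) → p = n + 19
Answer: WP = ((2*n < 3*p + 5*val - 11 ∨ (9/2)*p = 8) ↔ (4/3)*p < val + 4) → p = n + 19


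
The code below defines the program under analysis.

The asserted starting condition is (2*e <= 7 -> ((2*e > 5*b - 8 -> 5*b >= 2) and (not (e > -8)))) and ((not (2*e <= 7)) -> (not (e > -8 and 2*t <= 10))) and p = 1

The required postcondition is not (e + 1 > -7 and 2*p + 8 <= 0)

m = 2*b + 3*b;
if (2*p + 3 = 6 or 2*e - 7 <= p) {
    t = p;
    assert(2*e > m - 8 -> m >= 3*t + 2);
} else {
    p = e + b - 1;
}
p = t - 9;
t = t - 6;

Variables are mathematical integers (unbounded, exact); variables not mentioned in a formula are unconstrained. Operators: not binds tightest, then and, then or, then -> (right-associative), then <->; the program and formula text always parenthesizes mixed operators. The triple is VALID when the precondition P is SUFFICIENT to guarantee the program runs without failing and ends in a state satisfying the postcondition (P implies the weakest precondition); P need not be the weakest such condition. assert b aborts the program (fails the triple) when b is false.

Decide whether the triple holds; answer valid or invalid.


Working backward. After the program, the postcondition not (e + 1 > -7 and 2*p + 8 <= 0) must hold; in canonical form it is not (e > -8 and 2*p <= -8).
Before t := t - 6: not (e > -8 and 2*p <= -8)
Before p := t - 9: not (e > -8 and 2*t <= 10)
Then branch requires (2*e > m - 8 -> m >= 3*p + 2) and (not (e > -8 and 2*p <= 10)); else branch requires not (e > -8 and 2*t <= 10).
Before the if: ((2*p = 3 or 2*e <= p + 7) -> ((2*e > m - 8 -> m >= 3*p + 2) and (not (e > -8 and 2*p <= 10)))) and ((not (2*p = 3 or 2*e <= p + 7)) -> (not (e > -8 and 2*t <= 10)))
Before m := 2*b + 3*b: ((2*p = 3 or 2*e <= p + 7) -> ((2*e > 5*b - 8 -> 5*b >= 3*p + 2) and (not (e > -8 and 2*p <= 10)))) and ((not (2*p = 3 or 2*e <= p + 7)) -> (not (e > -8 and 2*t <= 10)))
The weakest precondition is ((2*p = 3 or 2*e <= p + 7) -> ((2*e > 5*b - 8 -> 5*b >= 3*p + 2) and (not (e > -8 and 2*p <= 10)))) and ((not (2*p = 3 or 2*e <= p + 7)) -> (not (e > -8 and 2*t <= 10))).
Check whether (2*e <= 7 -> ((2*e > 5*b - 8 -> 5*b >= 2) and (not (e > -8)))) and ((not (2*e <= 7)) -> (not (e > -8 and 2*t <= 10))) and p = 1 implies it.
Countermodel: at the initial state b = 0, e = 4, p = 1, t = 6, the precondition holds but the weakest precondition fails.
Answer: invalid
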